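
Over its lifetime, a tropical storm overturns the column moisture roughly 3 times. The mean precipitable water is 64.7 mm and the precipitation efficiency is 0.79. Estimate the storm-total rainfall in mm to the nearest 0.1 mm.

Each cycle deposits ε × PW = 0.79 × 64.7 = 51.113 mm.
Over 3 cycles: 3 × 51.113 = 153.3 mm.

rainfall ≈ 153.3 mm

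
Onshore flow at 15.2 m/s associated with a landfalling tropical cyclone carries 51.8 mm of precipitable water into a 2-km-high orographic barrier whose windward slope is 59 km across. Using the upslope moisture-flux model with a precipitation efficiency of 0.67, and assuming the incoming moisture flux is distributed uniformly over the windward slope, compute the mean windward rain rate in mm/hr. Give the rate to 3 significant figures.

R ≈ 32.2 mm/hr

Incoming column moisture flux per unit ridge length: F = V × PW = 15.2 × 51.8 = 787.36 mm·m/s.
Spread over the 59 km slope with efficiency ε = 0.67: R = ε·F/W = 0.67 × 787.36 / 59000 m = 8.941e-03 mm/s.
R = 8.941e-03 × 3600 = 32.2 mm/hr.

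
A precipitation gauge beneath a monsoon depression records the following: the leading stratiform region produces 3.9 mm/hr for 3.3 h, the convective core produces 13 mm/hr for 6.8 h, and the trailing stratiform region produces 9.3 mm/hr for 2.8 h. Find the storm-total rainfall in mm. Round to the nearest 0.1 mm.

Total = Σ Rᵢ Δtᵢ = 3.9 × 3.3 + 13 × 6.8 + 9.3 × 2.8
      = 12.87 + 88.4 + 26.04 = 127.3 mm.

total ≈ 127.3 mm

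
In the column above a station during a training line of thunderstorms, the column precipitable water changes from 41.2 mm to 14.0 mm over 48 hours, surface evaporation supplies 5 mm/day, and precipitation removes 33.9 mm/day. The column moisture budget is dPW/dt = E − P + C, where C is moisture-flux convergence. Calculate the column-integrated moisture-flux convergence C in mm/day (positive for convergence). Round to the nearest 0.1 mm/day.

C ≈ 15.3 mm/day

dPW/dt = (14.0 − 41.2) mm / (48/24 day) = -13.600 mm/day.
C = dPW/dt − E + P = (-13.600) − 5 + 33.9 = 15.3 mm/day.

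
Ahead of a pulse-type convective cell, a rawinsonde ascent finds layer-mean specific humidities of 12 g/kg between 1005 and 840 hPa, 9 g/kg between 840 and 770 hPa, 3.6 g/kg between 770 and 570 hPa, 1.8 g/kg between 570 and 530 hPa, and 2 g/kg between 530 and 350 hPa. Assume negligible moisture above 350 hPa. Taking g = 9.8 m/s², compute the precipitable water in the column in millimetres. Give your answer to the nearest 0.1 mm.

Precipitable water is the column-integrated vapour mass per unit area: PW = (1/g) Σ q̄ Δp, with q in kg/kg and Δp in Pa (1 kg/m² of water = 1 mm).
Layer 1005–840 hPa: Δp = 165 hPa = 16500 Pa, q̄ = 0.012 kg/kg → 0.012 × 16500 / 9.8 = 20.20 mm
Layer 840–770 hPa: Δp = 70 hPa = 7000 Pa, q̄ = 0.009 kg/kg → 0.009 × 7000 / 9.8 = 6.43 mm
Layer 770–570 hPa: Δp = 200 hPa = 20000 Pa, q̄ = 0.0036 kg/kg → 0.0036 × 20000 / 9.8 = 7.35 mm
Layer 570–530 hPa: Δp = 40 hPa = 4000 Pa, q̄ = 0.0018 kg/kg → 0.0018 × 4000 / 9.8 = 0.73 mm
Layer 530–350 hPa: Δp = 180 hPa = 18000 Pa, q̄ = 0.002 kg/kg → 0.002 × 18000 / 9.8 = 3.67 mm
PW = 20.20 + 6.43 + 7.35 + 0.73 + 3.67 = 38.38 ≈ 38.4 mm.

PW ≈ 38.4 mm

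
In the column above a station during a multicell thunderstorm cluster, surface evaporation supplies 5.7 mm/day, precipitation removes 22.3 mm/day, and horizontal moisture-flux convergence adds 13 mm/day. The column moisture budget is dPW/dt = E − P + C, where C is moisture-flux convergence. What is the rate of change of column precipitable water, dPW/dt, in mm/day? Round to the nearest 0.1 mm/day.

dPW/dt = E − P + C = 5.7 − 22.3 + (13) = -3.6 mm/day.

dPW/dt ≈ -3.6 mm/day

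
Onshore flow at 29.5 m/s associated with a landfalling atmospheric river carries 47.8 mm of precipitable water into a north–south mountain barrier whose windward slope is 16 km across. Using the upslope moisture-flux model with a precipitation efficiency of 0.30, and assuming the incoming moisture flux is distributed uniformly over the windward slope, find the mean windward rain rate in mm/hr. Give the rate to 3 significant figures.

R ≈ 95.2 mm/hr

Incoming column moisture flux per unit ridge length: F = V × PW = 29.5 × 47.8 = 1410.1 mm·m/s.
Spread over the 16 km slope with efficiency ε = 0.30: R = ε·F/W = 0.30 × 1410.1 / 16000 m = 2.644e-02 mm/s.
R = 2.644e-02 × 3600 = 95.2 mm/hr.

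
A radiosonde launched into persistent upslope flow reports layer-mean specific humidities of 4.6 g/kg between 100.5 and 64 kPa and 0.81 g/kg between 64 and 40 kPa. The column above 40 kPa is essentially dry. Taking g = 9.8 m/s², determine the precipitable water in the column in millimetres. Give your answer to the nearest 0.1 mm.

PW ≈ 19.1 mm

Precipitable water is the column-integrated vapour mass per unit area: PW = (1/g) Σ q̄ Δp, with q in kg/kg and Δp in Pa (1 kg/m² of water = 1 mm).
Layer 100.5–64 kPa: Δp = 365 hPa = 36500 Pa, q̄ = 0.0046 kg/kg → 0.0046 × 36500 / 9.8 = 17.13 mm
Layer 64–40 kPa: Δp = 240 hPa = 24000 Pa, q̄ = 0.00081 kg/kg → 0.00081 × 24000 / 9.8 = 1.98 mm
PW = 17.13 + 1.98 = 19.11 ≈ 19.1 mm.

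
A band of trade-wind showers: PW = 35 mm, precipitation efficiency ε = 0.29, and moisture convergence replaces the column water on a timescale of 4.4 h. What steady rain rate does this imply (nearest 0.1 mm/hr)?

R ≈ 2.3 mm/hr

Each overturning extracts ε × PW = 0.29 × 35 = 10.15 mm.
Rate = ε·PW / τ = 10.15 / 4.4 h = 2.3 mm/hr.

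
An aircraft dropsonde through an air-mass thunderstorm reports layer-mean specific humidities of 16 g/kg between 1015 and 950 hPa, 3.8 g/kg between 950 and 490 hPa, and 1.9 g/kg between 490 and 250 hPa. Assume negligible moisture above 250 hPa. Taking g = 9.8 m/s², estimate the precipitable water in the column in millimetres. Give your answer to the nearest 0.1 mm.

Precipitable water is the column-integrated vapour mass per unit area: PW = (1/g) Σ q̄ Δp, with q in kg/kg and Δp in Pa (1 kg/m² of water = 1 mm).
Layer 1015–950 hPa: Δp = 65 hPa = 6500 Pa, q̄ = 0.016 kg/kg → 0.016 × 6500 / 9.8 = 10.61 mm
Layer 950–490 hPa: Δp = 460 hPa = 46000 Pa, q̄ = 0.0038 kg/kg → 0.0038 × 46000 / 9.8 = 17.84 mm
Layer 490–250 hPa: Δp = 240 hPa = 24000 Pa, q̄ = 0.0019 kg/kg → 0.0019 × 24000 / 9.8 = 4.65 mm
PW = 10.61 + 17.84 + 4.65 = 33.10 ≈ 33.1 mm.

PW ≈ 33.1 mm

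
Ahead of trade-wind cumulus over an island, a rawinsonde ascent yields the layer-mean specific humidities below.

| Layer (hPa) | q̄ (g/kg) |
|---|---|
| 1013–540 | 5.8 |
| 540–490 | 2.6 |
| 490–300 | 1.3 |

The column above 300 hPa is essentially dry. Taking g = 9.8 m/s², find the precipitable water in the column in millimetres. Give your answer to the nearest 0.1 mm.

PW ≈ 31.8 mm

Precipitable water is the column-integrated vapour mass per unit area: PW = (1/g) Σ q̄ Δp, with q in kg/kg and Δp in Pa (1 kg/m² of water = 1 mm).
Layer 1013–540 hPa: Δp = 473 hPa = 47300 Pa, q̄ = 0.0058 kg/kg → 0.0058 × 47300 / 9.8 = 27.99 mm
Layer 540–490 hPa: Δp = 50 hPa = 5000 Pa, q̄ = 0.0026 kg/kg → 0.0026 × 5000 / 9.8 = 1.33 mm
Layer 490–300 hPa: Δp = 190 hPa = 19000 Pa, q̄ = 0.0013 kg/kg → 0.0013 × 19000 / 9.8 = 2.52 mm
PW = 27.99 + 1.33 + 2.52 = 31.84 ≈ 31.8 mm.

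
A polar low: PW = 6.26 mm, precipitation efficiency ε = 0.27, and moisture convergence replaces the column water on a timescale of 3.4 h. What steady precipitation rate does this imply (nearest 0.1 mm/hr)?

R ≈ 0.5 mm/hr

Each overturning extracts ε × PW = 0.27 × 6.26 = 1.6902 mm.
Rate = ε·PW / τ = 1.6902 / 3.4 h = 0.5 mm/hr.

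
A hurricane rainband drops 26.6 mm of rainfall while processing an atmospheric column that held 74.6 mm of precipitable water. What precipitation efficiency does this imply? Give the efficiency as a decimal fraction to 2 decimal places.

ε ≈ 0.36

ε = rainfall / PW = 26.6 / 74.6 = 0.36.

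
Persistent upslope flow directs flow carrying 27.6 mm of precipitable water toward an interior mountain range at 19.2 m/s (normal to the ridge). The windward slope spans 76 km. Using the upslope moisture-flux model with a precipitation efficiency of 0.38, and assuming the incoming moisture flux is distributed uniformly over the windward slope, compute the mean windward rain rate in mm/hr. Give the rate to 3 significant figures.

Incoming column moisture flux per unit ridge length: F = V × PW = 19.2 × 27.6 = 529.92 mm·m/s.
Spread over the 76 km slope with efficiency ε = 0.38: R = ε·F/W = 0.38 × 529.92 / 76000 m = 2.650e-03 mm/s.
R = 2.650e-03 × 3600 = 9.54 mm/hr.

R ≈ 9.54 mm/hr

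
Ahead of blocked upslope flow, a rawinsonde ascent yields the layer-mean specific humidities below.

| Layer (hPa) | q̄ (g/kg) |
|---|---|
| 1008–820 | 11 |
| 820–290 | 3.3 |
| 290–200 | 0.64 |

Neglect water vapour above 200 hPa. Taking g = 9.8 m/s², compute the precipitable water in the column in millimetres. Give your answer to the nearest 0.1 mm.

Precipitable water is the column-integrated vapour mass per unit area: PW = (1/g) Σ q̄ Δp, with q in kg/kg and Δp in Pa (1 kg/m² of water = 1 mm).
Layer 1008–820 hPa: Δp = 188 hPa = 18800 Pa, q̄ = 0.011 kg/kg → 0.011 × 18800 / 9.8 = 21.10 mm
Layer 820–290 hPa: Δp = 530 hPa = 53000 Pa, q̄ = 0.0033 kg/kg → 0.0033 × 53000 / 9.8 = 17.85 mm
Layer 290–200 hPa: Δp = 90 hPa = 9000 Pa, q̄ = 0.00064 kg/kg → 0.00064 × 9000 / 9.8 = 0.59 mm
PW = 21.10 + 17.85 + 0.59 = 39.54 ≈ 39.5 mm.

PW ≈ 39.5 mm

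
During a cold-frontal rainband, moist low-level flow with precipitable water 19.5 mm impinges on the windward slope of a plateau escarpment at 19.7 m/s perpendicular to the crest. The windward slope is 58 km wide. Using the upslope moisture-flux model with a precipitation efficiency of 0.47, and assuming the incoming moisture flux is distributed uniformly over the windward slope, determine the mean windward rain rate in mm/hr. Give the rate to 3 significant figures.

R ≈ 11.2 mm/hr

Incoming column moisture flux per unit ridge length: F = V × PW = 19.7 × 19.5 = 384.15 mm·m/s.
Spread over the 58 km slope with efficiency ε = 0.47: R = ε·F/W = 0.47 × 384.15 / 58000 m = 3.113e-03 mm/s.
R = 3.113e-03 × 3600 = 11.2 mm/hr.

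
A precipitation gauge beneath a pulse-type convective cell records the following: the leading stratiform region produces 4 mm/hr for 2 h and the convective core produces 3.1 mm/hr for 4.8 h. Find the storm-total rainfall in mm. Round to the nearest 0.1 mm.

Total = Σ Rᵢ Δtᵢ = 4 × 2 + 3.1 × 4.8
      = 8 + 14.88 = 22.9 mm.

total ≈ 22.9 mm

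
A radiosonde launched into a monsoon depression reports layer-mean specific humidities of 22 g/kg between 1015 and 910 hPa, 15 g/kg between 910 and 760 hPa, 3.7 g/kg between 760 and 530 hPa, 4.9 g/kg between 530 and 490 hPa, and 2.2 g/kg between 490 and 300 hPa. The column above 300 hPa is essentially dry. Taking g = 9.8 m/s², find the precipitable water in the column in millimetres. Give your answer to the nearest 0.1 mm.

PW ≈ 61.5 mm

Precipitable water is the column-integrated vapour mass per unit area: PW = (1/g) Σ q̄ Δp, with q in kg/kg and Δp in Pa (1 kg/m² of water = 1 mm).
Layer 1015–910 hPa: Δp = 105 hPa = 10500 Pa, q̄ = 0.022 kg/kg → 0.022 × 10500 / 9.8 = 23.57 mm
Layer 910–760 hPa: Δp = 150 hPa = 15000 Pa, q̄ = 0.015 kg/kg → 0.015 × 15000 / 9.8 = 22.96 mm
Layer 760–530 hPa: Δp = 230 hPa = 23000 Pa, q̄ = 0.0037 kg/kg → 0.0037 × 23000 / 9.8 = 8.68 mm
Layer 530–490 hPa: Δp = 40 hPa = 4000 Pa, q̄ = 0.0049 kg/kg → 0.0049 × 4000 / 9.8 = 2.00 mm
Layer 490–300 hPa: Δp = 190 hPa = 19000 Pa, q̄ = 0.0022 kg/kg → 0.0022 × 19000 / 9.8 = 4.27 mm
PW = 23.57 + 22.96 + 8.68 + 2.00 + 4.27 = 61.48 ≈ 61.5 mm.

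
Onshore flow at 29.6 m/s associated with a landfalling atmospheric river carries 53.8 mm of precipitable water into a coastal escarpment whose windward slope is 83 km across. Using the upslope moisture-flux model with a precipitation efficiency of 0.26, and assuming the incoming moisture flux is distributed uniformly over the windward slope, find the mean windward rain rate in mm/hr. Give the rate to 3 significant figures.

R ≈ 18.0 mm/hr

Incoming column moisture flux per unit ridge length: F = V × PW = 29.6 × 53.8 = 1592.48 mm·m/s.
Spread over the 83 km slope with efficiency ε = 0.26: R = ε·F/W = 0.26 × 1592.48 / 83000 m = 4.988e-03 mm/s.
R = 4.988e-03 × 3600 = 18.0 mm/hr.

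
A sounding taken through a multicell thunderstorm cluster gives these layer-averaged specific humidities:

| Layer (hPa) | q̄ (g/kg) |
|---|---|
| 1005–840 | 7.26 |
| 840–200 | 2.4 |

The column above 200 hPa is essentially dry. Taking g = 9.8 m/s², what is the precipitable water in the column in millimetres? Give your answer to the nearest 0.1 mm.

Precipitable water is the column-integrated vapour mass per unit area: PW = (1/g) Σ q̄ Δp, with q in kg/kg and Δp in Pa (1 kg/m² of water = 1 mm).
Layer 1005–840 hPa: Δp = 165 hPa = 16500 Pa, q̄ = 0.00726 kg/kg → 0.00726 × 16500 / 9.8 = 12.22 mm
Layer 840–200 hPa: Δp = 640 hPa = 64000 Pa, q̄ = 0.0024 kg/kg → 0.0024 × 64000 / 9.8 = 15.67 mm
PW = 12.22 + 15.67 = 27.89 ≈ 27.9 mm.

PW ≈ 27.9 mm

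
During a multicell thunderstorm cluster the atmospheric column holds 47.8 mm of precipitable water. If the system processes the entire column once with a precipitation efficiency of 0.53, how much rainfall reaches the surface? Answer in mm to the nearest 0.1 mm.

Rainfall = ε × PW = 0.53 × 47.8 = 25.3 mm.

rainfall ≈ 25.3 mm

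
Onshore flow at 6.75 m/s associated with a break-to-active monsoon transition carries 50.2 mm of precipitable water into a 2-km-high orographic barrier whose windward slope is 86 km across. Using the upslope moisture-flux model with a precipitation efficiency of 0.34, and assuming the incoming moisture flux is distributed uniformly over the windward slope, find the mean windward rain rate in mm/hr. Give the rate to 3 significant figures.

Incoming column moisture flux per unit ridge length: F = V × PW = 6.75 × 50.2 = 338.85 mm·m/s.
Spread over the 86 km slope with efficiency ε = 0.34: R = ε·F/W = 0.34 × 338.85 / 86000 m = 1.340e-03 mm/s.
R = 1.340e-03 × 3600 = 4.82 mm/hr.

R ≈ 4.82 mm/hr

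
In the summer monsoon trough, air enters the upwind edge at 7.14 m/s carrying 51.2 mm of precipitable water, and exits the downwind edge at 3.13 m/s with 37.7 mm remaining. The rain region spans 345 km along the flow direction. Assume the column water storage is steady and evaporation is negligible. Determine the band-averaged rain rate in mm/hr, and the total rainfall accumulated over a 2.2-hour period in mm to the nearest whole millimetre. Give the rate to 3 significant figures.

R ≈ 2.58 mm/hr; total ≈ 6 mm

Column moisture flux per unit crosswind length is F = V × PW.
Inflow: F_in = 7.14 × 51.2 = 365.568 mm·m/s
Outflow: F_out = 3.13 × 37.7 = 118.001 mm·m/s
Steady-state rate R = (F_in − F_out)/L = (365.568 − 118.001) / 345000 m = 7.176e-04 mm/s.
R = 7.176e-04 × 3600 = 2.58 mm/hr.
Over 2.2 h: total = 2.58 × 2.2 = 5.676 ≈ 6 mm.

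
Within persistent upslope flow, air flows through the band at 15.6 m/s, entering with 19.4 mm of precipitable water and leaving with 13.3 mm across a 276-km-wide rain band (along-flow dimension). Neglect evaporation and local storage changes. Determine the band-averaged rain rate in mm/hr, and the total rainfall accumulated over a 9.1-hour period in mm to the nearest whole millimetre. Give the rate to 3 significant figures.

R ≈ 1.24 mm/hr; total ≈ 11 mm

Column moisture flux per unit crosswind length is F = V × PW.
Inflow: F_in = 15.6 × 19.4 = 302.64 mm·m/s
Outflow: F_out = 15.6 × 13.3 = 207.48 mm·m/s
Steady-state rate R = (F_in − F_out)/L = (302.64 − 207.48) / 276000 m = 3.448e-04 mm/s.
R = 3.448e-04 × 3600 = 1.24 mm/hr.
Over 9.1 h: total = 1.24 × 9.1 = 11.284 ≈ 11 mm.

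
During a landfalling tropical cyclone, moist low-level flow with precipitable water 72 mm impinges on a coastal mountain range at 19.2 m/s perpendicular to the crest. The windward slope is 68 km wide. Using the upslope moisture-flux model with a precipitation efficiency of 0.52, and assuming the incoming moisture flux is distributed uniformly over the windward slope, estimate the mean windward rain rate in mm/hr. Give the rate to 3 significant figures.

Incoming column moisture flux per unit ridge length: F = V × PW = 19.2 × 72 = 1382.4 mm·m/s.
Spread over the 68 km slope with efficiency ε = 0.52: R = ε·F/W = 0.52 × 1382.4 / 68000 m = 1.057e-02 mm/s.
R = 1.057e-02 × 3600 = 38.1 mm/hr.

R ≈ 38.1 mm/hr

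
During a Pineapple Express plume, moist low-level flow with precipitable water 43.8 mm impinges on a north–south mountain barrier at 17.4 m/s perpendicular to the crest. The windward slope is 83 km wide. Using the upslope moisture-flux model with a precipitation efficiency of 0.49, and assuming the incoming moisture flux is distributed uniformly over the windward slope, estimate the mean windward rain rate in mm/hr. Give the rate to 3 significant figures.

R ≈ 16.2 mm/hr

Incoming column moisture flux per unit ridge length: F = V × PW = 17.4 × 43.8 = 762.12 mm·m/s.
Spread over the 83 km slope with efficiency ε = 0.49: R = ε·F/W = 0.49 × 762.12 / 83000 m = 4.499e-03 mm/s.
R = 4.499e-03 × 3600 = 16.2 mm/hr.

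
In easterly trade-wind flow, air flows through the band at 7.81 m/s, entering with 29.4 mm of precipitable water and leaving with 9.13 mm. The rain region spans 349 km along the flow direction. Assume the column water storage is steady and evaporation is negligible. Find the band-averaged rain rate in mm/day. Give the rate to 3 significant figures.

R ≈ 39.2 mm/day

Column moisture flux per unit crosswind length is F = V × PW.
Inflow: F_in = 7.81 × 29.4 = 229.614 mm·m/s
Outflow: F_out = 7.81 × 9.13 = 71.3053 mm·m/s
Steady-state rate R = (F_in − F_out)/L = (229.614 − 71.3053) / 349000 m = 4.536e-04 mm/s.
R = 4.536e-04 × 3600 × 24 = 39.2 mm/day.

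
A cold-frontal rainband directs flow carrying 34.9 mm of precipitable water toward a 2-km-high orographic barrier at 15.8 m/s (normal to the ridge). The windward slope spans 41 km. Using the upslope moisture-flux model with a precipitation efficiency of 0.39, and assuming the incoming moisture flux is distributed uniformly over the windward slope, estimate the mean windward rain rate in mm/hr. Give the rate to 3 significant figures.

R ≈ 18.9 mm/hr

Incoming column moisture flux per unit ridge length: F = V × PW = 15.8 × 34.9 = 551.42 mm·m/s.
Spread over the 41 km slope with efficiency ε = 0.39: R = ε·F/W = 0.39 × 551.42 / 41000 m = 5.245e-03 mm/s.
R = 5.245e-03 × 3600 = 18.9 mm/hr.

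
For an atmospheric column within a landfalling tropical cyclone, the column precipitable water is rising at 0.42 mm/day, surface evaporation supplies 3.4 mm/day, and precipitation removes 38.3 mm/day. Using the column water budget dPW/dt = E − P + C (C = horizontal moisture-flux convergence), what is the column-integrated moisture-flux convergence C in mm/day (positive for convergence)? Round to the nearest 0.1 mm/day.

dPW/dt = +0.42 mm/day.
C = dPW/dt − E + P = (+0.42) − 3.4 + 38.3 = 35.3 mm/day.

C ≈ 35.3 mm/day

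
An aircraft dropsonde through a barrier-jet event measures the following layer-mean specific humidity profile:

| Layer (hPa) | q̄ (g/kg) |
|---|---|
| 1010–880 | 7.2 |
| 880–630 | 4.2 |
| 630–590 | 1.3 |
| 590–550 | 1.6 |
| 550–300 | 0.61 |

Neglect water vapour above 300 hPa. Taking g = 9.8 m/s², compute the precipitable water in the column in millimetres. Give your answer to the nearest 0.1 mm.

Precipitable water is the column-integrated vapour mass per unit area: PW = (1/g) Σ q̄ Δp, with q in kg/kg and Δp in Pa (1 kg/m² of water = 1 mm).
Layer 1010–880 hPa: Δp = 130 hPa = 13000 Pa, q̄ = 0.0072 kg/kg → 0.0072 × 13000 / 9.8 = 9.55 mm
Layer 880–630 hPa: Δp = 250 hPa = 25000 Pa, q̄ = 0.0042 kg/kg → 0.0042 × 25000 / 9.8 = 10.71 mm
Layer 630–590 hPa: Δp = 40 hPa = 4000 Pa, q̄ = 0.0013 kg/kg → 0.0013 × 4000 / 9.8 = 0.53 mm
Layer 590–550 hPa: Δp = 40 hPa = 4000 Pa, q̄ = 0.0016 kg/kg → 0.0016 × 4000 / 9.8 = 0.65 mm
Layer 550–300 hPa: Δp = 250 hPa = 25000 Pa, q̄ = 0.00061 kg/kg → 0.00061 × 25000 / 9.8 = 1.56 mm
PW = 9.55 + 10.71 + 0.53 + 0.65 + 1.56 = 23.00 ≈ 23.0 mm.

PW ≈ 23.0 mm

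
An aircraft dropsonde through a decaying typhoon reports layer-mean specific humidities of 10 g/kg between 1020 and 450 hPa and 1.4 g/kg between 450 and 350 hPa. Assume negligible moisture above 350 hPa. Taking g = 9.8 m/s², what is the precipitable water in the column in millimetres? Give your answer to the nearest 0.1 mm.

PW ≈ 59.6 mm

Precipitable water is the column-integrated vapour mass per unit area: PW = (1/g) Σ q̄ Δp, with q in kg/kg and Δp in Pa (1 kg/m² of water = 1 mm).
Layer 1020–450 hPa: Δp = 570 hPa = 57000 Pa, q̄ = 0.01 kg/kg → 0.01 × 57000 / 9.8 = 58.16 mm
Layer 450–350 hPa: Δp = 100 hPa = 10000 Pa, q̄ = 0.0014 kg/kg → 0.0014 × 10000 / 9.8 = 1.43 mm
PW = 58.16 + 1.43 = 59.59 ≈ 59.6 mm.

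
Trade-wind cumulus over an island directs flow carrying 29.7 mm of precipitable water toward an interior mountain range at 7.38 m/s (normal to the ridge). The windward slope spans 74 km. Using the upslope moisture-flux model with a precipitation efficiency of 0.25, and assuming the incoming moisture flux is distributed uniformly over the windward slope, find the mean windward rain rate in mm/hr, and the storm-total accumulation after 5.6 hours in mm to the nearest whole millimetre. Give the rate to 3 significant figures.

Incoming column moisture flux per unit ridge length: F = V × PW = 7.38 × 29.7 = 219.186 mm·m/s.
Spread over the 74 km slope with efficiency ε = 0.25: R = ε·F/W = 0.25 × 219.186 / 74000 m = 7.405e-04 mm/s.
R = 7.405e-04 × 3600 = 2.67 mm/hr.
Over 5.6 h: total = 2.67 × 5.6 = 14.952 ≈ 15 mm.

R ≈ 2.67 mm/hr; total ≈ 15 mm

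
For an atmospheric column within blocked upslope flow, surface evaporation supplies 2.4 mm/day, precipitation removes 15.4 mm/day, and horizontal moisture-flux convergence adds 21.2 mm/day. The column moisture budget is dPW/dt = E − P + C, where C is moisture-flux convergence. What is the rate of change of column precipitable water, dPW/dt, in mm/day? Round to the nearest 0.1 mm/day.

dPW/dt ≈ 8.2 mm/day

dPW/dt = E − P + C = 2.4 − 15.4 + (21.2) = 8.2 mm/day.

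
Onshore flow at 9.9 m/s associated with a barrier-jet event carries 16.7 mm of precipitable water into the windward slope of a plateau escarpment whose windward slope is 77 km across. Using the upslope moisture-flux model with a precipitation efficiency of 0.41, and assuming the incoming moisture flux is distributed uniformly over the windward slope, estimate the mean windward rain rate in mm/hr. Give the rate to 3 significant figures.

R ≈ 3.17 mm/hr

Incoming column moisture flux per unit ridge length: F = V × PW = 9.9 × 16.7 = 165.33 mm·m/s.
Spread over the 77 km slope with efficiency ε = 0.41: R = ε·F/W = 0.41 × 165.33 / 77000 m = 8.803e-04 mm/s.
R = 8.803e-04 × 3600 = 3.17 mm/hr.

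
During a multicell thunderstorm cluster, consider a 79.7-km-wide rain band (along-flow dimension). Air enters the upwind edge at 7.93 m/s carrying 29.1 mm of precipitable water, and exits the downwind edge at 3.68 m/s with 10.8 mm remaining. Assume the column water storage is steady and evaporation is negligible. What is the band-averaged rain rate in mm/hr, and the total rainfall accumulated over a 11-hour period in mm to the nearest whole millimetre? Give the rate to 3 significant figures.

Column moisture flux per unit crosswind length is F = V × PW.
Inflow: F_in = 7.93 × 29.1 = 230.763 mm·m/s
Outflow: F_out = 3.68 × 10.8 = 39.744 mm·m/s
Steady-state rate R = (F_in − F_out)/L = (230.763 − 39.744) / 79700 m = 2.397e-03 mm/s.
R = 2.397e-03 × 3600 = 8.63 mm/hr.
Over 11 h: total = 8.63 × 11 = 94.93 ≈ 95 mm.

R ≈ 8.63 mm/hr; total ≈ 95 mm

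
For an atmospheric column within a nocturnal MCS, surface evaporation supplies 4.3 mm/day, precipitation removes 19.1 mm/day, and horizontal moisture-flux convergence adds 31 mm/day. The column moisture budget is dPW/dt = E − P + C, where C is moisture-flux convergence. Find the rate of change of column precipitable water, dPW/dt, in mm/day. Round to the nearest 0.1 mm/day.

dPW/dt = E − P + C = 4.3 − 19.1 + (31) = 16.2 mm/day.

dPW/dt ≈ 16.2 mm/day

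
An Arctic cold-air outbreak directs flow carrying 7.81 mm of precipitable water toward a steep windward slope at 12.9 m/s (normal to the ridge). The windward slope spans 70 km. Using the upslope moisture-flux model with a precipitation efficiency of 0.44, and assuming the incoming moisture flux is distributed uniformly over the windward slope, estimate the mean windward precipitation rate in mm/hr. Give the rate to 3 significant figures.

R ≈ 2.28 mm/hr

Incoming column moisture flux per unit ridge length: F = V × PW = 12.9 × 7.81 = 100.749 mm·m/s.
Spread over the 70 km slope with efficiency ε = 0.44: R = ε·F/W = 0.44 × 100.749 / 70000 m = 6.333e-04 mm/s.
R = 6.333e-04 × 3600 = 2.28 mm/hr.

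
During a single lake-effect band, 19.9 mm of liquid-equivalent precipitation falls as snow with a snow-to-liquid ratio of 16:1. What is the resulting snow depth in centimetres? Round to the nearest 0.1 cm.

Snow depth = liquid × ratio = 19.9 mm × 16 = 318.4 mm = 31.8 cm.

snow depth ≈ 31.8 cm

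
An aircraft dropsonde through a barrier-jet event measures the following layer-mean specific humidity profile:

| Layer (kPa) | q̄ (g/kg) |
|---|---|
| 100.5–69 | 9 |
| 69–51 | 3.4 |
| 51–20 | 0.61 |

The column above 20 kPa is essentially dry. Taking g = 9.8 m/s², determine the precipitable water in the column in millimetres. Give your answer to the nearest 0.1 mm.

Precipitable water is the column-integrated vapour mass per unit area: PW = (1/g) Σ q̄ Δp, with q in kg/kg and Δp in Pa (1 kg/m² of water = 1 mm).
Layer 100.5–69 kPa: Δp = 315 hPa = 31500 Pa, q̄ = 0.009 kg/kg → 0.009 × 31500 / 9.8 = 28.93 mm
Layer 69–51 kPa: Δp = 180 hPa = 18000 Pa, q̄ = 0.0034 kg/kg → 0.0034 × 18000 / 9.8 = 6.24 mm
Layer 51–20 kPa: Δp = 310 hPa = 31000 Pa, q̄ = 0.00061 kg/kg → 0.00061 × 31000 / 9.8 = 1.93 mm
PW = 28.93 + 6.24 + 1.93 = 37.10 ≈ 37.1 mm.

PW ≈ 37.1 mm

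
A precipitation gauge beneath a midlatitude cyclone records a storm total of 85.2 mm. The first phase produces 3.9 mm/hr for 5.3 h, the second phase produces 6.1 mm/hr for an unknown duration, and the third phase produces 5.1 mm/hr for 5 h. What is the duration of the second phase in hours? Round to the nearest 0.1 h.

duration ≈ 6.4 h

Known phases: 3.9 × 5.3 + 5.1 × 5 = 20.67 + 25.5 = 46.17 mm.
Remaining depth = 85.2 − 46.17 = 39.03 mm.
Duration = 39.03 / 6.1 = 6.4 h.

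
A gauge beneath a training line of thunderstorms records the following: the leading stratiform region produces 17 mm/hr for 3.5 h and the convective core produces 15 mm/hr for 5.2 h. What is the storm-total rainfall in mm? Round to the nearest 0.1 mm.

Total = Σ Rᵢ Δtᵢ = 17 × 3.5 + 15 × 5.2
      = 59.5 + 78 = 137.5 mm.

total ≈ 137.5 mm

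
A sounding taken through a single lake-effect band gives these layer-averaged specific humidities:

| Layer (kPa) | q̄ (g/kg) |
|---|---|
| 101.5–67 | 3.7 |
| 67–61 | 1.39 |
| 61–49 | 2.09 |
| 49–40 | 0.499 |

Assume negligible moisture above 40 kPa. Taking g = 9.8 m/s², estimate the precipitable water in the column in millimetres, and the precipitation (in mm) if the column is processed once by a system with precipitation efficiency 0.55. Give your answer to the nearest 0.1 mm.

Precipitable water is the column-integrated vapour mass per unit area: PW = (1/g) Σ q̄ Δp, with q in kg/kg and Δp in Pa (1 kg/m² of water = 1 mm).
Layer 101.5–67 kPa: Δp = 345 hPa = 34500 Pa, q̄ = 0.0037 kg/kg → 0.0037 × 34500 / 9.8 = 13.03 mm
Layer 67–61 kPa: Δp = 60 hPa = 6000 Pa, q̄ = 0.00139 kg/kg → 0.00139 × 6000 / 9.8 = 0.85 mm
Layer 61–49 kPa: Δp = 120 hPa = 12000 Pa, q̄ = 0.00209 kg/kg → 0.00209 × 12000 / 9.8 = 2.56 mm
Layer 49–40 kPa: Δp = 90 hPa = 9000 Pa, q̄ = 0.000499 kg/kg → 0.000499 × 9000 / 9.8 = 0.46 mm
PW = 13.03 + 0.85 + 2.56 + 0.46 = 16.90 ≈ 16.9 mm.
Precipitation = ε × PW = 0.55 × 16.9 = 9.3 mm.

PW ≈ 16.9 mm; precipitation ≈ 9.3 mm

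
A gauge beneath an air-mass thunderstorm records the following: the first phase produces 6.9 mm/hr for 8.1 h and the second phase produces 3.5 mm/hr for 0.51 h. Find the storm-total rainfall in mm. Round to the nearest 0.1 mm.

Total = Σ Rᵢ Δtᵢ = 6.9 × 8.1 + 3.5 × 0.51
      = 55.89 + 1.785 = 57.7 mm.

total ≈ 57.7 mm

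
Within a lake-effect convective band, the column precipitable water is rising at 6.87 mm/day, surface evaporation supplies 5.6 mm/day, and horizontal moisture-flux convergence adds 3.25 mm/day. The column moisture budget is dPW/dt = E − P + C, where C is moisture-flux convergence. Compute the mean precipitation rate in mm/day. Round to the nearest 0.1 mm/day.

P ≈ 2.0 mm/day

dPW/dt = +6.87 mm/day.
P = E + C − dPW/dt = 5.6 + (3.25) − (+6.87) = 2.0 mm/day.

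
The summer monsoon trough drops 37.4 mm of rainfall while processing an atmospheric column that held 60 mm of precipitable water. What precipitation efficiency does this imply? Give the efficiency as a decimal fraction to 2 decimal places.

ε = rainfall / PW = 37.4 / 60 = 0.62.

ε ≈ 0.62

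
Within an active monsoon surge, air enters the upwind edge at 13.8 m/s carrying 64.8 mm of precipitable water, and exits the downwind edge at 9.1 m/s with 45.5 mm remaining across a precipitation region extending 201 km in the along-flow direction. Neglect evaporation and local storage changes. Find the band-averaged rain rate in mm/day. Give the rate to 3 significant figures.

Column moisture flux per unit crosswind length is F = V × PW.
Inflow: F_in = 13.8 × 64.8 = 894.24 mm·m/s
Outflow: F_out = 9.1 × 45.5 = 414.05 mm·m/s
Steady-state rate R = (F_in − F_out)/L = (894.24 − 414.05) / 201000 m = 2.389e-03 mm/s.
R = 2.389e-03 × 3600 × 24 = 206 mm/day.

R ≈ 206 mm/day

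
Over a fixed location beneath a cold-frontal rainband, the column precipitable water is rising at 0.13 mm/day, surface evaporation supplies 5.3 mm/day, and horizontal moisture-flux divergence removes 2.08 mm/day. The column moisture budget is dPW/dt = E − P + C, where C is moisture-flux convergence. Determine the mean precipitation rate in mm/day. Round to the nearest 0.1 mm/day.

P ≈ 3.1 mm/day

dPW/dt = +0.13 mm/day.
P = E + C − dPW/dt = 5.3 + (-2.08) − (+0.13) = 3.1 mm/day.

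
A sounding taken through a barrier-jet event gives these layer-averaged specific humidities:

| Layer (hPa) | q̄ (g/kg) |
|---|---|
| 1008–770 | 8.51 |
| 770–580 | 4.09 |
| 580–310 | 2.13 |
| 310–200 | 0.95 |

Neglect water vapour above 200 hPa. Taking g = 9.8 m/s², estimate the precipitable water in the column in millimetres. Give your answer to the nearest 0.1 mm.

Precipitable water is the column-integrated vapour mass per unit area: PW = (1/g) Σ q̄ Δp, with q in kg/kg and Δp in Pa (1 kg/m² of water = 1 mm).
Layer 1008–770 hPa: Δp = 238 hPa = 23800 Pa, q̄ = 0.00851 kg/kg → 0.00851 × 23800 / 9.8 = 20.67 mm
Layer 770–580 hPa: Δp = 190 hPa = 19000 Pa, q̄ = 0.00409 kg/kg → 0.00409 × 19000 / 9.8 = 7.93 mm
Layer 580–310 hPa: Δp = 270 hPa = 27000 Pa, q̄ = 0.00213 kg/kg → 0.00213 × 27000 / 9.8 = 5.87 mm
Layer 310–200 hPa: Δp = 110 hPa = 11000 Pa, q̄ = 0.00095 kg/kg → 0.00095 × 11000 / 9.8 = 1.07 mm
PW = 20.67 + 7.93 + 5.87 + 1.07 = 35.54 ≈ 35.5 mm.

PW ≈ 35.5 mm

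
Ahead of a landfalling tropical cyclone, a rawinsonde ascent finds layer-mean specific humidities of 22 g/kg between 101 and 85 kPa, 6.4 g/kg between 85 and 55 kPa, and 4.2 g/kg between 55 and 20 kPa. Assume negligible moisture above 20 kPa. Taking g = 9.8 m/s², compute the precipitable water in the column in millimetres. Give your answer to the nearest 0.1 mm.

PW ≈ 70.5 mm

Precipitable water is the column-integrated vapour mass per unit area: PW = (1/g) Σ q̄ Δp, with q in kg/kg and Δp in Pa (1 kg/m² of water = 1 mm).
Layer 101–85 kPa: Δp = 160 hPa = 16000 Pa, q̄ = 0.022 kg/kg → 0.022 × 16000 / 9.8 = 35.92 mm
Layer 85–55 kPa: Δp = 300 hPa = 30000 Pa, q̄ = 0.0064 kg/kg → 0.0064 × 30000 / 9.8 = 19.59 mm
Layer 55–20 kPa: Δp = 350 hPa = 35000 Pa, q̄ = 0.0042 kg/kg → 0.0042 × 35000 / 9.8 = 15.00 mm
PW = 35.92 + 19.59 + 15.00 = 70.51 ≈ 70.5 mm.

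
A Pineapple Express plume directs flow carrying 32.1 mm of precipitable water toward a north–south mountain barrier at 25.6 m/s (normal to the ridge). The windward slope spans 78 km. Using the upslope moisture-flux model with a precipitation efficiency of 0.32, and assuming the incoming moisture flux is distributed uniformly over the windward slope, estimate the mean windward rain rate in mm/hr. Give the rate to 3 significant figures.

Incoming column moisture flux per unit ridge length: F = V × PW = 25.6 × 32.1 = 821.76 mm·m/s.
Spread over the 78 km slope with efficiency ε = 0.32: R = ε·F/W = 0.32 × 821.76 / 78000 m = 3.371e-03 mm/s.
R = 3.371e-03 × 3600 = 12.1 mm/hr.

R ≈ 12.1 mm/hr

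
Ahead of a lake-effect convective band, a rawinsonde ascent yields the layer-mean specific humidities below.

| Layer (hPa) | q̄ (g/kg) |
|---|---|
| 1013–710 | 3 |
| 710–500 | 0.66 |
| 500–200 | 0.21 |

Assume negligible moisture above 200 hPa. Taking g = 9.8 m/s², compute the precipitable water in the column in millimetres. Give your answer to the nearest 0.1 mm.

PW ≈ 11.3 mm

Precipitable water is the column-integrated vapour mass per unit area: PW = (1/g) Σ q̄ Δp, with q in kg/kg and Δp in Pa (1 kg/m² of water = 1 mm).
Layer 1013–710 hPa: Δp = 303 hPa = 30300 Pa, q̄ = 0.003 kg/kg → 0.003 × 30300 / 9.8 = 9.28 mm
Layer 710–500 hPa: Δp = 210 hPa = 21000 Pa, q̄ = 0.00066 kg/kg → 0.00066 × 21000 / 9.8 = 1.41 mm
Layer 500–200 hPa: Δp = 300 hPa = 30000 Pa, q̄ = 0.00021 kg/kg → 0.00021 × 30000 / 9.8 = 0.64 mm
PW = 9.28 + 1.41 + 0.64 = 11.33 ≈ 11.3 mm.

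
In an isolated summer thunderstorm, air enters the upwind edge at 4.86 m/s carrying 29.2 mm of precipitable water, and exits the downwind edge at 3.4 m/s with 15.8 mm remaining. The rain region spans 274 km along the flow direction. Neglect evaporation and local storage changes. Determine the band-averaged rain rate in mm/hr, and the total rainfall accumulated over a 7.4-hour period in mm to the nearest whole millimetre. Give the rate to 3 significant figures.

Column moisture flux per unit crosswind length is F = V × PW.
Inflow: F_in = 4.86 × 29.2 = 141.912 mm·m/s
Outflow: F_out = 3.4 × 15.8 = 53.72 mm·m/s
Steady-state rate R = (F_in − F_out)/L = (141.912 − 53.72) / 274000 m = 3.219e-04 mm/s.
R = 3.219e-04 × 3600 = 1.16 mm/hr.
Over 7.4 h: total = 1.16 × 7.4 = 8.584 ≈ 9 mm.

R ≈ 1.16 mm/hr; total ≈ 9 mm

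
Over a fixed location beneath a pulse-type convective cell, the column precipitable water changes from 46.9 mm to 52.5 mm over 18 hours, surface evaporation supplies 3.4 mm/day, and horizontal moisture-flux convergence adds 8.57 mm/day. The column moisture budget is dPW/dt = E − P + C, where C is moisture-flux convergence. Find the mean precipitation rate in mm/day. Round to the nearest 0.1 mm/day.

P ≈ 4.5 mm/day

dPW/dt = (52.5 − 46.9) mm / (18/24 day) = +7.467 mm/day.
P = E + C − dPW/dt = 3.4 + (8.57) − (+7.467) = 4.5 mm/day.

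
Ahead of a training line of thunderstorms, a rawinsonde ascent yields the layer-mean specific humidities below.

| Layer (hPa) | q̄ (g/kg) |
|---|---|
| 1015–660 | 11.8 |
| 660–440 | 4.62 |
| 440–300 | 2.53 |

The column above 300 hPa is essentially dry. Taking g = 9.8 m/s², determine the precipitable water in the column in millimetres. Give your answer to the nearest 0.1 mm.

PW ≈ 56.7 mm

Precipitable water is the column-integrated vapour mass per unit area: PW = (1/g) Σ q̄ Δp, with q in kg/kg and Δp in Pa (1 kg/m² of water = 1 mm).
Layer 1015–660 hPa: Δp = 355 hPa = 35500 Pa, q̄ = 0.0118 kg/kg → 0.0118 × 35500 / 9.8 = 42.74 mm
Layer 660–440 hPa: Δp = 220 hPa = 22000 Pa, q̄ = 0.00462 kg/kg → 0.00462 × 22000 / 9.8 = 10.37 mm
Layer 440–300 hPa: Δp = 140 hPa = 14000 Pa, q̄ = 0.00253 kg/kg → 0.00253 × 14000 / 9.8 = 3.61 mm
PW = 42.74 + 10.37 + 3.61 = 56.72 ≈ 56.7 mm.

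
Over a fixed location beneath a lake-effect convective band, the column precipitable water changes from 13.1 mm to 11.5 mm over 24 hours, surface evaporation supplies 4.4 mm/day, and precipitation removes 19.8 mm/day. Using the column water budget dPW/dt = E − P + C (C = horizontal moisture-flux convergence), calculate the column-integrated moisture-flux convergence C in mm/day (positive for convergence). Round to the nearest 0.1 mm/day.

C ≈ 13.8 mm/day

dPW/dt = (11.5 − 13.1) mm / (24/24 day) = -1.600 mm/day.
C = dPW/dt − E + P = (-1.600) − 4.4 + 19.8 = 13.8 mm/day.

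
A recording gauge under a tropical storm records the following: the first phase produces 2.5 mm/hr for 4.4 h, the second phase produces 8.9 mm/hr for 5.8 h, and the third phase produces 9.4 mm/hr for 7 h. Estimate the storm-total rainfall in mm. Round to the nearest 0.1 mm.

Total = Σ Rᵢ Δtᵢ = 2.5 × 4.4 + 8.9 × 5.8 + 9.4 × 7
      = 11 + 51.62 + 65.8 = 128.4 mm.

total ≈ 128.4 mm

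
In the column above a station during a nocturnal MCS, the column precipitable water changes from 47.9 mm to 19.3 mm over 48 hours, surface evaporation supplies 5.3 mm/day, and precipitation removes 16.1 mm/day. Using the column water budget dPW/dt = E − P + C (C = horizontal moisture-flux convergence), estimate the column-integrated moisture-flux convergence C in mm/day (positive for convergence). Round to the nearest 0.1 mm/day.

dPW/dt = (19.3 − 47.9) mm / (48/24 day) = -14.300 mm/day.
C = dPW/dt − E + P = (-14.300) − 5.3 + 16.1 = -3.5 mm/day.

C ≈ -3.5 mm/day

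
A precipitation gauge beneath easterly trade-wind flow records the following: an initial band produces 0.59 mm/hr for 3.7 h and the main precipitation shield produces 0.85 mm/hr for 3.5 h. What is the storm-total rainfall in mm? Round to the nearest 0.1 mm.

Total = Σ Rᵢ Δtᵢ = 0.59 × 3.7 + 0.85 × 3.5
      = 2.183 + 2.975 = 5.2 mm.

total ≈ 5.2 mm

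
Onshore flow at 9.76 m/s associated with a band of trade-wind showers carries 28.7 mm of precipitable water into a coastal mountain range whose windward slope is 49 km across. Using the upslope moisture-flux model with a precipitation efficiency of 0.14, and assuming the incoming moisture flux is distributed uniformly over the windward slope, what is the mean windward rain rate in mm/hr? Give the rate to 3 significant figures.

R ≈ 2.88 mm/hr

Incoming column moisture flux per unit ridge length: F = V × PW = 9.76 × 28.7 = 280.112 mm·m/s.
Spread over the 49 km slope with efficiency ε = 0.14: R = ε·F/W = 0.14 × 280.112 / 49000 m = 8.003e-04 mm/s.
R = 8.003e-04 × 3600 = 2.88 mm/hr.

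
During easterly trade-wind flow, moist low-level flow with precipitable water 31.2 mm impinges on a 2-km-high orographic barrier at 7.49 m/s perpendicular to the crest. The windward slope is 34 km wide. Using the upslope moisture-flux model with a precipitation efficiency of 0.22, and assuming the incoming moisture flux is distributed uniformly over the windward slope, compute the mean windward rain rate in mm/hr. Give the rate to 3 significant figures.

Incoming column moisture flux per unit ridge length: F = V × PW = 7.49 × 31.2 = 233.688 mm·m/s.
Spread over the 34 km slope with efficiency ε = 0.22: R = ε·F/W = 0.22 × 233.688 / 34000 m = 1.512e-03 mm/s.
R = 1.512e-03 × 3600 = 5.44 mm/hr.

R ≈ 5.44 mm/hr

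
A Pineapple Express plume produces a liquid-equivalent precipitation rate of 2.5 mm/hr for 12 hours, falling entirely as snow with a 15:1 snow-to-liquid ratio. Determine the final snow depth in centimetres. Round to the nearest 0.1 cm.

Liquid-equivalent depth = 2.5 × 12 = 30 mm.
Snow depth = 30 mm × 15 = 450 mm = 45.0 cm.

snow depth ≈ 45.0 cm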